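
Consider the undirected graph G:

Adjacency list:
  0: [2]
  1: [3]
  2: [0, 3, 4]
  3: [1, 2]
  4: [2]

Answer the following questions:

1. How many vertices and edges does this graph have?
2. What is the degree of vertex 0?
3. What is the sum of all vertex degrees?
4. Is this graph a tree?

Count: 5 vertices, 4 edges.
Vertex 0 has neighbors [2], degree = 1.
Handshaking lemma: 2 * 4 = 8.
A graph is a tree iff it is connected and has exactly n-1 edges. This graph is connected (all 5 vertices in one component) and has 5-1 = 4 edges. It is a tree.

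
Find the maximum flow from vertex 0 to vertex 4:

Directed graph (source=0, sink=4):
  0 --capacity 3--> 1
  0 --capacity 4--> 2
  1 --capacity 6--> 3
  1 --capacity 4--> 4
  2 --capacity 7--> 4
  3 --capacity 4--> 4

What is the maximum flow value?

Computing max flow:
  Flow on (0->1): 3/3
  Flow on (0->2): 4/4
  Flow on (1->4): 3/4
  Flow on (2->4): 4/7
Maximum flow = 7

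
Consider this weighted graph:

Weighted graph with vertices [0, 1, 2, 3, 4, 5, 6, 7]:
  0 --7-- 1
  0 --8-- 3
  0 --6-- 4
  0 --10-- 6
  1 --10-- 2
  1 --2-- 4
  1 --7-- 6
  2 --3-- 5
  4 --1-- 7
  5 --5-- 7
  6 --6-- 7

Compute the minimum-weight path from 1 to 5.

Using Dijkstra's algorithm from vertex 1:
Shortest path: 1 -> 4 -> 7 -> 5
Total weight: 2 + 1 + 5 = 8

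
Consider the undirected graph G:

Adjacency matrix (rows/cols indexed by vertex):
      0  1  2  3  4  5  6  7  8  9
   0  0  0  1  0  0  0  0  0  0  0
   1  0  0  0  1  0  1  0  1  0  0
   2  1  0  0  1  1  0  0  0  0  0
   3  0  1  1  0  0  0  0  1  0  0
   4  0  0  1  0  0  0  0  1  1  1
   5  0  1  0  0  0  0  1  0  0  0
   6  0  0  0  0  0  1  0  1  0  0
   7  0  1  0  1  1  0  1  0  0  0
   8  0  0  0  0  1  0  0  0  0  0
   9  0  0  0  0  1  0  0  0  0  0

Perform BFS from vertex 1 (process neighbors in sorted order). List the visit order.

BFS from vertex 1 (neighbors processed in ascending order):
Visit order: 1, 3, 5, 7, 2, 6, 4, 0, 8, 9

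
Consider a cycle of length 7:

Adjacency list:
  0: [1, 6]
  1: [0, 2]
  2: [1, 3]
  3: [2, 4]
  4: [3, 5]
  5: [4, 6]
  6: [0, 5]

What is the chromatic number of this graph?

This is an odd cycle (C_7). Odd cycles are not bipartite (any 2-coloring forces two adjacent vertices to match), and 3 colors suffice.
Chromatic number = 3.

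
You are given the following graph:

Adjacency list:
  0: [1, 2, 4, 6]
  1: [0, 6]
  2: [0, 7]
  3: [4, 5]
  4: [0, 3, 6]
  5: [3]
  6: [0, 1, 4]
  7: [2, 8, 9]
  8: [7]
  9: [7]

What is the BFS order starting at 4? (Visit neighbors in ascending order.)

BFS from vertex 4 (neighbors processed in ascending order):
Visit order: 4, 0, 3, 6, 1, 2, 5, 7, 8, 9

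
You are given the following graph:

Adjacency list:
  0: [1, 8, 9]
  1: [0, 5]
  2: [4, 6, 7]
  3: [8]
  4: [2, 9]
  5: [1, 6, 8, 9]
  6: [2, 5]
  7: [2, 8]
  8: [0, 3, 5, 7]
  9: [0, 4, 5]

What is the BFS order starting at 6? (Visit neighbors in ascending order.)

BFS from vertex 6 (neighbors processed in ascending order):
Visit order: 6, 2, 5, 4, 7, 1, 8, 9, 0, 3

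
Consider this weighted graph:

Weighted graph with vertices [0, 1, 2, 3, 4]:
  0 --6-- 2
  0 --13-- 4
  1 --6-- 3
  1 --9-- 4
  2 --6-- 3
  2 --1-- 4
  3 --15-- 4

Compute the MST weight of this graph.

Applying Kruskal's algorithm (sort edges by weight, add if no cycle):
  Add (2,4) w=1
  Add (0,2) w=6
  Add (1,3) w=6
  Add (2,3) w=6
  Skip (1,4) w=9 (creates cycle)
  Skip (0,4) w=13 (creates cycle)
  Skip (3,4) w=15 (creates cycle)
MST weight = 19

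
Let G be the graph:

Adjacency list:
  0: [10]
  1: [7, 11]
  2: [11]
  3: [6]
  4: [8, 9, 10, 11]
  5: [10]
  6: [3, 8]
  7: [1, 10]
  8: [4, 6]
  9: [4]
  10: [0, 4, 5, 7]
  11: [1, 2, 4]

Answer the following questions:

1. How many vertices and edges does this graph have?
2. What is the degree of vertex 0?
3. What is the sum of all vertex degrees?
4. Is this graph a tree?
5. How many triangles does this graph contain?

Count: 12 vertices, 12 edges.
Vertex 0 has neighbors [10], degree = 1.
Handshaking lemma: 2 * 12 = 24.
A tree on 12 vertices has 11 edges. This graph has 12 edges (1 extra). Not a tree.
Number of triangles = 0.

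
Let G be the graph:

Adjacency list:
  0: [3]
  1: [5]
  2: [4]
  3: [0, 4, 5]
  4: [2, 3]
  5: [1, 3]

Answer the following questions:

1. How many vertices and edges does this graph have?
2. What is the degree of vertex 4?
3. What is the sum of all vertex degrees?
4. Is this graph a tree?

Count: 6 vertices, 5 edges.
Vertex 4 has neighbors [2, 3], degree = 2.
Handshaking lemma: 2 * 5 = 10.
A graph is a tree iff it is connected and has exactly n-1 edges. This graph is connected (all 6 vertices in one component) and has 6-1 = 5 edges. It is a tree.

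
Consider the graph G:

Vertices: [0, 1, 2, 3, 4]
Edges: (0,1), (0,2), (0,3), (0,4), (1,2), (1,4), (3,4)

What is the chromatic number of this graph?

The graph has a maximum clique of size 3 (lower bound on chromatic number).
A valid 3-coloring: {0: 0, 1: 1, 2: 2, 3: 1, 4: 2}.
Chromatic number = 3.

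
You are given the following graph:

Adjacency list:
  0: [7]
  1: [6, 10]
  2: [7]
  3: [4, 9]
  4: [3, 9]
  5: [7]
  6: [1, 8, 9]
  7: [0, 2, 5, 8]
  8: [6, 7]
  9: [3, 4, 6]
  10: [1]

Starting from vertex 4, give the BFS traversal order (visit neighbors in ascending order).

BFS from vertex 4 (neighbors processed in ascending order):
Visit order: 4, 3, 9, 6, 1, 8, 10, 7, 0, 2, 5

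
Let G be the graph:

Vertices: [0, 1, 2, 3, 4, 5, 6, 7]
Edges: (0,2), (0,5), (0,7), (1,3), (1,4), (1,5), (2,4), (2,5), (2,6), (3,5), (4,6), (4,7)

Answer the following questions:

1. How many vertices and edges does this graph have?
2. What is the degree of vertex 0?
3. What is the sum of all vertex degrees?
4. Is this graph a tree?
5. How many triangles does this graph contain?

Count: 8 vertices, 12 edges.
Vertex 0 has neighbors [2, 5, 7], degree = 3.
Handshaking lemma: 2 * 12 = 24.
A tree on 8 vertices has 7 edges. This graph has 12 edges (5 extra). Not a tree.
Number of triangles = 3.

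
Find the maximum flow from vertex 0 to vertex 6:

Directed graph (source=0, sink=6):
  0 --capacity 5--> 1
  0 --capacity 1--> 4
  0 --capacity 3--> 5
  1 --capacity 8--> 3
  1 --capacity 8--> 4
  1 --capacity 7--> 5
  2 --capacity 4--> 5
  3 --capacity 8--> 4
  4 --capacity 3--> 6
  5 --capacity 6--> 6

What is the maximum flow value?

Computing max flow:
  Flow on (0->1): 5/5
  Flow on (0->4): 1/1
  Flow on (0->5): 3/3
  Flow on (1->4): 2/8
  Flow on (1->5): 3/7
  Flow on (4->6): 3/3
  Flow on (5->6): 6/6
Maximum flow = 9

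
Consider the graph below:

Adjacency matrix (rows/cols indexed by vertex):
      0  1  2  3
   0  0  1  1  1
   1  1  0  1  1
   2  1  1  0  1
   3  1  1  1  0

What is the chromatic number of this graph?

The graph has a maximum clique of size 4 (lower bound on chromatic number).
A valid 4-coloring: {0: 0, 1: 1, 2: 2, 3: 3}.
Chromatic number = 4.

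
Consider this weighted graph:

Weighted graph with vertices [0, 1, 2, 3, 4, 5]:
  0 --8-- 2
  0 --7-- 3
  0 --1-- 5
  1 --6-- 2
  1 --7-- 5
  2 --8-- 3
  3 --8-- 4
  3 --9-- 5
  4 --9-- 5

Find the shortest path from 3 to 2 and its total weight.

Using Dijkstra's algorithm from vertex 3:
Shortest path: 3 -> 2
Total weight: 8 = 8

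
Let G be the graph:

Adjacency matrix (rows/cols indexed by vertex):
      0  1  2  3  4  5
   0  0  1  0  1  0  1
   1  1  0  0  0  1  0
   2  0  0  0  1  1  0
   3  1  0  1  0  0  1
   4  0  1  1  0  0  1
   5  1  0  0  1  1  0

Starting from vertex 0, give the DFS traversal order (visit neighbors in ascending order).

DFS from vertex 0 (neighbors processed in ascending order):
Visit order: 0, 1, 4, 2, 3, 5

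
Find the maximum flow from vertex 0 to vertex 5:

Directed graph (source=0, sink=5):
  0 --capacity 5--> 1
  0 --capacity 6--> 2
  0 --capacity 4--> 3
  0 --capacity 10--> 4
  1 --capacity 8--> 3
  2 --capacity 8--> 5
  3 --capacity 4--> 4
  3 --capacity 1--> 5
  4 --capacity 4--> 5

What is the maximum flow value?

Computing max flow:
  Flow on (0->1): 5/5
  Flow on (0->2): 6/6
  Flow on (1->3): 5/8
  Flow on (2->5): 6/8
  Flow on (3->4): 4/4
  Flow on (3->5): 1/1
  Flow on (4->5): 4/4
Maximum flow = 11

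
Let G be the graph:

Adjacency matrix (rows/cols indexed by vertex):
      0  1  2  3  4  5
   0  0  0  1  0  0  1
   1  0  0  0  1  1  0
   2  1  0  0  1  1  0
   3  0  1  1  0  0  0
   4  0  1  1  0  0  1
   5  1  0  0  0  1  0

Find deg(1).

Vertex 1 has neighbors [3, 4], so deg(1) = 2.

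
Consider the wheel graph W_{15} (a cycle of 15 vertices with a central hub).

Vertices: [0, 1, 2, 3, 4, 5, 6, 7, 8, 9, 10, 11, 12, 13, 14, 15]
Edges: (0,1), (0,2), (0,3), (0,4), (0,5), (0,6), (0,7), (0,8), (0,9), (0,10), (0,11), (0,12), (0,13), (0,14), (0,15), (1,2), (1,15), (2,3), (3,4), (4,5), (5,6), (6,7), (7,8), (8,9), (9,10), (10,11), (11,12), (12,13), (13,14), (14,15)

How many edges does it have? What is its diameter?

Wheel graph W_{15}: 15 cycle edges + 15 spoke edges = 30 edges.
The hub is distance 1 from all cycle vertices. Max distance between cycle vertices through hub is 2.
Diameter = 2.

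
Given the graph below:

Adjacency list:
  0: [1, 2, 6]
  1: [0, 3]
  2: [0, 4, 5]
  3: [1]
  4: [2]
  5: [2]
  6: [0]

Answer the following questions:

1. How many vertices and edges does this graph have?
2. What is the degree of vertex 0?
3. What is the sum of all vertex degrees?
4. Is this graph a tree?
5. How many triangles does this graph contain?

Count: 7 vertices, 6 edges.
Vertex 0 has neighbors [1, 2, 6], degree = 3.
Handshaking lemma: 2 * 6 = 12.
A graph is a tree iff it is connected and has exactly n-1 edges. This graph is connected (all 7 vertices in one component) and has 7-1 = 6 edges. It is a tree.
Number of triangles = 0.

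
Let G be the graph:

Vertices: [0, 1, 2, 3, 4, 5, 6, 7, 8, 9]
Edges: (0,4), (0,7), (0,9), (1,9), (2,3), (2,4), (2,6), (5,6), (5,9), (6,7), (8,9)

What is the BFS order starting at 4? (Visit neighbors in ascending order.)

BFS from vertex 4 (neighbors processed in ascending order):
Visit order: 4, 0, 2, 7, 9, 3, 6, 1, 5, 8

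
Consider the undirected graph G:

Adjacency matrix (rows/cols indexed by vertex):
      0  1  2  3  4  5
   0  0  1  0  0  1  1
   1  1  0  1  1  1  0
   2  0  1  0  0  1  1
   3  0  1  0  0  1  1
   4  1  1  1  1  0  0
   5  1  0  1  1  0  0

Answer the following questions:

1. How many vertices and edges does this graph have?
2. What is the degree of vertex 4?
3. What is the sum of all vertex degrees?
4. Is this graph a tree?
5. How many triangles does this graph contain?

Count: 6 vertices, 10 edges.
Vertex 4 has neighbors [0, 1, 2, 3], degree = 4.
Handshaking lemma: 2 * 10 = 20.
A tree on 6 vertices has 5 edges. This graph has 10 edges (5 extra). Not a tree.
Number of triangles = 3.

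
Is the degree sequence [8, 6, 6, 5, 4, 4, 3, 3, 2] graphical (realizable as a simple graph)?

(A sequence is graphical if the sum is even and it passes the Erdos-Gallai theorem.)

Sum of degrees = 41. Sum is odd, so the sequence is NOT graphical.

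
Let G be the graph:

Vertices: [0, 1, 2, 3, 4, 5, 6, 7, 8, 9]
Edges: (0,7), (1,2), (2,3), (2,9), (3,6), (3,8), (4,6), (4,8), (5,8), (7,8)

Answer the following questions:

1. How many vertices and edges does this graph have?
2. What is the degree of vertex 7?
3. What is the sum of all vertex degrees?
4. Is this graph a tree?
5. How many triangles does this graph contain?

Count: 10 vertices, 10 edges.
Vertex 7 has neighbors [0, 8], degree = 2.
Handshaking lemma: 2 * 10 = 20.
A tree on 10 vertices has 9 edges. This graph has 10 edges (1 extra). Not a tree.
Number of triangles = 0.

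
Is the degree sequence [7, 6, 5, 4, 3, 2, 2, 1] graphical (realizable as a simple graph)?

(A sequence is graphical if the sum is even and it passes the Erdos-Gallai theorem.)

Sum of degrees = 30. Sum is even but fails Erdos-Gallai. The sequence is NOT graphical.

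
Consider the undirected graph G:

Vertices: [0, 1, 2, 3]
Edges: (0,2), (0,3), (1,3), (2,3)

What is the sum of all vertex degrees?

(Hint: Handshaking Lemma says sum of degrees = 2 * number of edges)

Count edges: 4 edges.
By Handshaking Lemma: sum of degrees = 2 * 4 = 8.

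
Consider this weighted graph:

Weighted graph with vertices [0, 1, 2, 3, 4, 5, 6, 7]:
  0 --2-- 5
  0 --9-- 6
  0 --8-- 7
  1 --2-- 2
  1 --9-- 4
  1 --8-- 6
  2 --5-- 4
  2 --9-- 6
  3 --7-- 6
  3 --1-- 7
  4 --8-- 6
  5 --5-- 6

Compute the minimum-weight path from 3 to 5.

Using Dijkstra's algorithm from vertex 3:
Shortest path: 3 -> 7 -> 0 -> 5
Total weight: 1 + 8 + 2 = 11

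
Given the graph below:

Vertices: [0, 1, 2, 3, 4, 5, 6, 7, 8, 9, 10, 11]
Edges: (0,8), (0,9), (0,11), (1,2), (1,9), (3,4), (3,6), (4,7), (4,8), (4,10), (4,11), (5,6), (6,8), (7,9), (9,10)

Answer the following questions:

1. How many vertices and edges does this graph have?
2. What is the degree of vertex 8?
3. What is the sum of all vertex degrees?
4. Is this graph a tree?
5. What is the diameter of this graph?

Count: 12 vertices, 15 edges.
Vertex 8 has neighbors [0, 4, 6], degree = 3.
Handshaking lemma: 2 * 15 = 30.
A tree on 12 vertices has 11 edges. This graph has 15 edges (4 extra). Not a tree.
Diameter (longest shortest path) = 6.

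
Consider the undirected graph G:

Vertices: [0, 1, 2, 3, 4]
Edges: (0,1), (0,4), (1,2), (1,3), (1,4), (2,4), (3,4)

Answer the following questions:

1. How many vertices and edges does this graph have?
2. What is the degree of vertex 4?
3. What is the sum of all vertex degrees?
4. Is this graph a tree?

Count: 5 vertices, 7 edges.
Vertex 4 has neighbors [0, 1, 2, 3], degree = 4.
Handshaking lemma: 2 * 7 = 14.
A tree on 5 vertices has 4 edges. This graph has 7 edges (3 extra). Not a tree.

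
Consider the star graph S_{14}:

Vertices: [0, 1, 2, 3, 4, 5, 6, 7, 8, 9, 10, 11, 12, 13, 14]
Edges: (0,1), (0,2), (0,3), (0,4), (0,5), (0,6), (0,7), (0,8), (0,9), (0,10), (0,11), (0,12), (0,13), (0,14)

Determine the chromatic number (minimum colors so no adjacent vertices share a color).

S_{14} has one hub adjacent to 14 leaves; leaves are pairwise non-adjacent.
Color the hub 0 and every leaf 1.
Chromatic number = 2.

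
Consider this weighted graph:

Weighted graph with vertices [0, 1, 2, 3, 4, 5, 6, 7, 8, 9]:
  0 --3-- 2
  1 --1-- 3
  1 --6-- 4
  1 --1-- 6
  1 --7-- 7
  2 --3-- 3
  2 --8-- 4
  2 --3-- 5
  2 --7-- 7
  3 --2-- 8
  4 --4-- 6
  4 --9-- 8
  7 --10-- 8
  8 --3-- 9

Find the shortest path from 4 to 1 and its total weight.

Using Dijkstra's algorithm from vertex 4:
Shortest path: 4 -> 6 -> 1
Total weight: 4 + 1 = 5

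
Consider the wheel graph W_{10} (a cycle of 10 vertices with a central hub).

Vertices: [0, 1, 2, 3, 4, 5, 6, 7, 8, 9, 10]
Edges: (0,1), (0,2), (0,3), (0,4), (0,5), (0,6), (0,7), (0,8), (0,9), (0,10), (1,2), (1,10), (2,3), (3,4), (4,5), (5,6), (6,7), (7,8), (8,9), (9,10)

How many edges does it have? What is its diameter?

Wheel graph W_{10}: 10 cycle edges + 10 spoke edges = 20 edges.
The hub is distance 1 from all cycle vertices. Max distance between cycle vertices through hub is 2.
Diameter = 2.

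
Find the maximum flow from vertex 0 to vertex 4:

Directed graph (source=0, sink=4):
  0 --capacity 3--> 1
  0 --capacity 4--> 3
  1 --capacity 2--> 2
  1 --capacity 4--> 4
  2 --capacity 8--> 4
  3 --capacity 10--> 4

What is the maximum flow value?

Computing max flow:
  Flow on (0->1): 3/3
  Flow on (0->3): 4/4
  Flow on (1->4): 3/4
  Flow on (3->4): 4/10
Maximum flow = 7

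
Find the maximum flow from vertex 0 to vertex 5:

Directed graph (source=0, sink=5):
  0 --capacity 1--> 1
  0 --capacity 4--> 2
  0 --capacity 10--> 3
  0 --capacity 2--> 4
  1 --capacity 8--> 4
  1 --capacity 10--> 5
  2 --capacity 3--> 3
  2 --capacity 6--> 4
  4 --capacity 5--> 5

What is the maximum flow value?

Computing max flow:
  Flow on (0->1): 1/1
  Flow on (0->2): 4/4
  Flow on (0->4): 1/2
  Flow on (1->5): 1/10
  Flow on (2->4): 4/6
  Flow on (4->5): 5/5
Maximum flow = 6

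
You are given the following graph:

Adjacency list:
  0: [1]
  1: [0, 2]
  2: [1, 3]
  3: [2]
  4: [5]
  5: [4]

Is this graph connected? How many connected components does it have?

Checking connectivity: the graph has 2 connected component(s).
Components: [[0, 1, 2, 3], [4, 5]]. The graph is NOT connected.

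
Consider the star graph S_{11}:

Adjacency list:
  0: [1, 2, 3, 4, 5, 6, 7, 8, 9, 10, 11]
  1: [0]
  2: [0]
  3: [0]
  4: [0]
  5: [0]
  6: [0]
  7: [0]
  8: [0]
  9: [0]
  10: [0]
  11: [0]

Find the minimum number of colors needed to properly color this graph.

S_{11} has one hub adjacent to 11 leaves; leaves are pairwise non-adjacent.
Color the hub 0 and every leaf 1.
Chromatic number = 2.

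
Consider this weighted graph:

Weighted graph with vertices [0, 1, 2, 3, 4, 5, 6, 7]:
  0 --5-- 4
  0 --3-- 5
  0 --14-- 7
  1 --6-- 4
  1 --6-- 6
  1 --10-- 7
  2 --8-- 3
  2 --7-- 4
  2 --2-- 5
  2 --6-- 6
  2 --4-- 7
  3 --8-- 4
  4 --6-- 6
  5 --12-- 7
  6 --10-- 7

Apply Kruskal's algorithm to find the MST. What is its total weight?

Applying Kruskal's algorithm (sort edges by weight, add if no cycle):
  Add (2,5) w=2
  Add (0,5) w=3
  Add (2,7) w=4
  Add (0,4) w=5
  Add (1,4) w=6
  Add (1,6) w=6
  Skip (2,6) w=6 (creates cycle)
  Skip (4,6) w=6 (creates cycle)
  Skip (2,4) w=7 (creates cycle)
  Add (2,3) w=8
  Skip (3,4) w=8 (creates cycle)
  Skip (1,7) w=10 (creates cycle)
  Skip (6,7) w=10 (creates cycle)
  Skip (5,7) w=12 (creates cycle)
  Skip (0,7) w=14 (creates cycle)
MST weight = 34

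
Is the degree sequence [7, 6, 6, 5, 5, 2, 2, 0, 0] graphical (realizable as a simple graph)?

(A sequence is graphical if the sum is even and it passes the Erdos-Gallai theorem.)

Sum of degrees = 33. Sum is odd, so the sequence is NOT graphical.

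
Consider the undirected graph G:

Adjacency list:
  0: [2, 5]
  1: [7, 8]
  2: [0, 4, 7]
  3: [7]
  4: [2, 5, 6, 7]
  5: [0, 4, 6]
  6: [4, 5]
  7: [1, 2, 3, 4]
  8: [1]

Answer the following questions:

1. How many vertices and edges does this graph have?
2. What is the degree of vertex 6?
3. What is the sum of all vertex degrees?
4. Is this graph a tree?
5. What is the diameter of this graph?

Count: 9 vertices, 11 edges.
Vertex 6 has neighbors [4, 5], degree = 2.
Handshaking lemma: 2 * 11 = 22.
A tree on 9 vertices has 8 edges. This graph has 11 edges (3 extra). Not a tree.
Diameter (longest shortest path) = 4.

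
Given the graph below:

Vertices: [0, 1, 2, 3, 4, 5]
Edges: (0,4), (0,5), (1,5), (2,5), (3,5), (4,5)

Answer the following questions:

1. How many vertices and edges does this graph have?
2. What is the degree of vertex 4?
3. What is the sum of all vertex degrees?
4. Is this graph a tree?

Count: 6 vertices, 6 edges.
Vertex 4 has neighbors [0, 5], degree = 2.
Handshaking lemma: 2 * 6 = 12.
A tree on 6 vertices has 5 edges. This graph has 6 edges (1 extra). Not a tree.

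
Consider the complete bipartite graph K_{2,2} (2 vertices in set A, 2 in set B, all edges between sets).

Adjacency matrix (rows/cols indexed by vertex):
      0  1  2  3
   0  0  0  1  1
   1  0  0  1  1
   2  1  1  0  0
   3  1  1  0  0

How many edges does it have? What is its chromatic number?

K_{2,2} has 2 * 2 = 4 edges.
Bipartite graphs have chromatic number 2 (color each partition differently).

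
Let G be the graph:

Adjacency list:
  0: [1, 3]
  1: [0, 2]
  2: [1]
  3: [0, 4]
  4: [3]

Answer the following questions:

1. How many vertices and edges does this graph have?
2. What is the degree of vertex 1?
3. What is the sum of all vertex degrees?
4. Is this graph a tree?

Count: 5 vertices, 4 edges.
Vertex 1 has neighbors [0, 2], degree = 2.
Handshaking lemma: 2 * 4 = 8.
A graph is a tree iff it is connected and has exactly n-1 edges. This graph is connected (all 5 vertices in one component) and has 5-1 = 4 edges. It is a tree.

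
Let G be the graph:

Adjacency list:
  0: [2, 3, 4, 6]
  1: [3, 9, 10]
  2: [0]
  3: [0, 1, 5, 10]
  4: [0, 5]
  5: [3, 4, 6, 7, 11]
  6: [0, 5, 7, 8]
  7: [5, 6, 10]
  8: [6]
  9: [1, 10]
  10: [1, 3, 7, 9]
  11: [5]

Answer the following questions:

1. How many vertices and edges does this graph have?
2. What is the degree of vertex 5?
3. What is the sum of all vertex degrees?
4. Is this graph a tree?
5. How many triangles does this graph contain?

Count: 12 vertices, 17 edges.
Vertex 5 has neighbors [3, 4, 6, 7, 11], degree = 5.
Handshaking lemma: 2 * 17 = 34.
A tree on 12 vertices has 11 edges. This graph has 17 edges (6 extra). Not a tree.
Number of triangles = 3.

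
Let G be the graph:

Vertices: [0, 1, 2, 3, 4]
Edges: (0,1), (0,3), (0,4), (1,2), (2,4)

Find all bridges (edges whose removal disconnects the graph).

A bridge is an edge whose removal increases the number of connected components.
Bridges found: (0,3)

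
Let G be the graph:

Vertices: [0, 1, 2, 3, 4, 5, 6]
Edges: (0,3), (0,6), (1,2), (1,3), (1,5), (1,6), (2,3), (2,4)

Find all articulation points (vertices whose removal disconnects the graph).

An articulation point is a vertex whose removal disconnects the graph.
Articulation points: [1, 2]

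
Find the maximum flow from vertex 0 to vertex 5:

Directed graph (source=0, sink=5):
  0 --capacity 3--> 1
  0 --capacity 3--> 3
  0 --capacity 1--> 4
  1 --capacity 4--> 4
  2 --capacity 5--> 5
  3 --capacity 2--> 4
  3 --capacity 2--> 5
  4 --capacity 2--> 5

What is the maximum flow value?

Computing max flow:
  Flow on (0->1): 2/3
  Flow on (0->3): 2/3
  Flow on (1->4): 2/4
  Flow on (3->5): 2/2
  Flow on (4->5): 2/2
Maximum flow = 4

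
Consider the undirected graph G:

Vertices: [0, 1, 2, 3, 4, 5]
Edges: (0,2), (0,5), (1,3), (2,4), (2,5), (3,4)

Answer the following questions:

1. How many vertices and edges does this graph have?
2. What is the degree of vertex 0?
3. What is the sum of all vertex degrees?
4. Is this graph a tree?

Count: 6 vertices, 6 edges.
Vertex 0 has neighbors [2, 5], degree = 2.
Handshaking lemma: 2 * 6 = 12.
A tree on 6 vertices has 5 edges. This graph has 6 edges (1 extra). Not a tree.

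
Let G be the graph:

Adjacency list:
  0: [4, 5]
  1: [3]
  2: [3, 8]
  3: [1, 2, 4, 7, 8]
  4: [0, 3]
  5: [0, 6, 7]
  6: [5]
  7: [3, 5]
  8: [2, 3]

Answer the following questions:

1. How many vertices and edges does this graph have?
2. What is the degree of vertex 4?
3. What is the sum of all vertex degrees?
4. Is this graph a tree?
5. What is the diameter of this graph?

Count: 9 vertices, 10 edges.
Vertex 4 has neighbors [0, 3], degree = 2.
Handshaking lemma: 2 * 10 = 20.
A tree on 9 vertices has 8 edges. This graph has 10 edges (2 extra). Not a tree.
Diameter (longest shortest path) = 4.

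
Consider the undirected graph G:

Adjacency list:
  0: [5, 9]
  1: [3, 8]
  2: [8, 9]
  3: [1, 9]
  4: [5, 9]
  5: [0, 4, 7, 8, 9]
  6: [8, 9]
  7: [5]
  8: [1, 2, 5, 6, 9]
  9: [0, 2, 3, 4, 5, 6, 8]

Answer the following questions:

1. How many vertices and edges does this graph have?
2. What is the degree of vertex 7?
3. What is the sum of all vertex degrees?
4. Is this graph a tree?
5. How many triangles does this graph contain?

Count: 10 vertices, 15 edges.
Vertex 7 has neighbors [5], degree = 1.
Handshaking lemma: 2 * 15 = 30.
A tree on 10 vertices has 9 edges. This graph has 15 edges (6 extra). Not a tree.
Number of triangles = 5.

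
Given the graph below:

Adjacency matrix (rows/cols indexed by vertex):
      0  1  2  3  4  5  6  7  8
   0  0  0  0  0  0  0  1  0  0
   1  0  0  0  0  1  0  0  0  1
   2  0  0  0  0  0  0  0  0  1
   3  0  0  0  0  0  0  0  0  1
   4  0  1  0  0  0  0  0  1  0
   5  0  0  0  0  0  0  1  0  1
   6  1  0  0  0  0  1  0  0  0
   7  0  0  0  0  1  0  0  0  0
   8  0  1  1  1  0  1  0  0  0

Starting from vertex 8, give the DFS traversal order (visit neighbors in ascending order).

DFS from vertex 8 (neighbors processed in ascending order):
Visit order: 8, 1, 4, 7, 2, 3, 5, 6, 0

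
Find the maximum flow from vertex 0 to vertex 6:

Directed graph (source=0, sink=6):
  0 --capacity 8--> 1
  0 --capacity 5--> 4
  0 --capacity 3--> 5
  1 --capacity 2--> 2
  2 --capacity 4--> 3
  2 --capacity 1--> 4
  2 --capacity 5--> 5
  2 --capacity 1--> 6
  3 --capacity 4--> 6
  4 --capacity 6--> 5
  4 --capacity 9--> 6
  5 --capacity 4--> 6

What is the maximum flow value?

Computing max flow:
  Flow on (0->1): 2/8
  Flow on (0->4): 5/5
  Flow on (0->5): 3/3
  Flow on (1->2): 2/2
  Flow on (2->3): 1/4
  Flow on (2->6): 1/1
  Flow on (3->6): 1/4
  Flow on (4->6): 5/9
  Flow on (5->6): 3/4
Maximum flow = 10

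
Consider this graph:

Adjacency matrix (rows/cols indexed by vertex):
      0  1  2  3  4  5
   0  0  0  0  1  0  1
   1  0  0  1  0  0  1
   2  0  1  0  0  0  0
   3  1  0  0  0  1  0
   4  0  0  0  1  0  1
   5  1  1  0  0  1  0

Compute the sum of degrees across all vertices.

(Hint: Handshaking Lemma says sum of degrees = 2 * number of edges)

Count edges: 6 edges.
By Handshaking Lemma: sum of degrees = 2 * 6 = 12.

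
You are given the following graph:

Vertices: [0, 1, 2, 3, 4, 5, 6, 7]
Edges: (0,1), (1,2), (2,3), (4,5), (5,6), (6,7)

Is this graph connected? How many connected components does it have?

Checking connectivity: the graph has 2 connected component(s).
Components: [[0, 1, 2, 3], [4, 5, 6, 7]]. The graph is NOT connected.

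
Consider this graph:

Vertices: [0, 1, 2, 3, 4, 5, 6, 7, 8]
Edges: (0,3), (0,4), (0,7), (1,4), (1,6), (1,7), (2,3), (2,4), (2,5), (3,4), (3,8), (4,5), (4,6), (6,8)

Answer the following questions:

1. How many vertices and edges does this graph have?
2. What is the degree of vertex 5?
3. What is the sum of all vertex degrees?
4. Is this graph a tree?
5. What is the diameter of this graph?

Count: 9 vertices, 14 edges.
Vertex 5 has neighbors [2, 4], degree = 2.
Handshaking lemma: 2 * 14 = 28.
A tree on 9 vertices has 8 edges. This graph has 14 edges (6 extra). Not a tree.
Diameter (longest shortest path) = 3.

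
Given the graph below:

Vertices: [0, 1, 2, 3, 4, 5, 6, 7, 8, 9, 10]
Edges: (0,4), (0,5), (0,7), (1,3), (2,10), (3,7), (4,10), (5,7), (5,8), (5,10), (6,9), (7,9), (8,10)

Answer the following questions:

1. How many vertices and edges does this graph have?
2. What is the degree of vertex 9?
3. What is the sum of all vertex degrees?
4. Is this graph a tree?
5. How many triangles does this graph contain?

Count: 11 vertices, 13 edges.
Vertex 9 has neighbors [6, 7], degree = 2.
Handshaking lemma: 2 * 13 = 26.
A tree on 11 vertices has 10 edges. This graph has 13 edges (3 extra). Not a tree.
Number of triangles = 2.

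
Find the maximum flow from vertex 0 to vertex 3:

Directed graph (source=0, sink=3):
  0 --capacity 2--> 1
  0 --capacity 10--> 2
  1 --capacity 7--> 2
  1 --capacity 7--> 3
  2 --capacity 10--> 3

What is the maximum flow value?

Computing max flow:
  Flow on (0->1): 2/2
  Flow on (0->2): 10/10
  Flow on (1->3): 2/7
  Flow on (2->3): 10/10
Maximum flow = 12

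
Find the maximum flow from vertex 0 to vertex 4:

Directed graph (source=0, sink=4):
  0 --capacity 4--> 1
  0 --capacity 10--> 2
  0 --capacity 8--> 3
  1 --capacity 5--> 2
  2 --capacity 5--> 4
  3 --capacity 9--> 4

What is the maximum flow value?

Computing max flow:
  Flow on (0->2): 5/10
  Flow on (0->3): 8/8
  Flow on (2->4): 5/5
  Flow on (3->4): 8/9
Maximum flow = 13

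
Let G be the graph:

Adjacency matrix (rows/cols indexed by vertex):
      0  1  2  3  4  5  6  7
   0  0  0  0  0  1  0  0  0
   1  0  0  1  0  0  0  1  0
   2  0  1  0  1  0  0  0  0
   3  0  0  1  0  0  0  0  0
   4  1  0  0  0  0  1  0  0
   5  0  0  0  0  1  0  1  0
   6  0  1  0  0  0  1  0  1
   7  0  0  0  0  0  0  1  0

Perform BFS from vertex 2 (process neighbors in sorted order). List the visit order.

BFS from vertex 2 (neighbors processed in ascending order):
Visit order: 2, 1, 3, 6, 5, 7, 4, 0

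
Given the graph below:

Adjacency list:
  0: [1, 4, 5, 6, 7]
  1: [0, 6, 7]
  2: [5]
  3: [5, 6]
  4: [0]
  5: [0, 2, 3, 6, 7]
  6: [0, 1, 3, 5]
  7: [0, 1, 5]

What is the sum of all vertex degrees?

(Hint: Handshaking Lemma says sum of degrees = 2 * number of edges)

Count edges: 12 edges.
By Handshaking Lemma: sum of degrees = 2 * 12 = 24.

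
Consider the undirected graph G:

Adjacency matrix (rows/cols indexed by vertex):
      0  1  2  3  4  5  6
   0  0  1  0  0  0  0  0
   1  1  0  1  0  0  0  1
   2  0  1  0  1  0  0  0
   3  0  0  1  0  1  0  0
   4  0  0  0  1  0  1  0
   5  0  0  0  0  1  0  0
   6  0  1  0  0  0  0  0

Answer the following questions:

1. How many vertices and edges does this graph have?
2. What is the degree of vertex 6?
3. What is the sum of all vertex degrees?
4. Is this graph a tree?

Count: 7 vertices, 6 edges.
Vertex 6 has neighbors [1], degree = 1.
Handshaking lemma: 2 * 6 = 12.
A graph is a tree iff it is connected and has exactly n-1 edges. This graph is connected (all 7 vertices in one component) and has 7-1 = 6 edges. It is a tree.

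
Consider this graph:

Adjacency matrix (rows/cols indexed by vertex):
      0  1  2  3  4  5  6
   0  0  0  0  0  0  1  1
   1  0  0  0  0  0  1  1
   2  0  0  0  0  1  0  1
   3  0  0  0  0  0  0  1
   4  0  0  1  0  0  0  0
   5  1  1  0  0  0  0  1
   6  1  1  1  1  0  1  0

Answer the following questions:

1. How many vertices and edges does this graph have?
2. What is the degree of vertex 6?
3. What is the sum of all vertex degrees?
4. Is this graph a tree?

Count: 7 vertices, 8 edges.
Vertex 6 has neighbors [0, 1, 2, 3, 5], degree = 5.
Handshaking lemma: 2 * 8 = 16.
A tree on 7 vertices has 6 edges. This graph has 8 edges (2 extra). Not a tree.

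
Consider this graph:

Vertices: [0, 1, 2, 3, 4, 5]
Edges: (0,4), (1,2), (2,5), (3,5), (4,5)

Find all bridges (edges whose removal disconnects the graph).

A bridge is an edge whose removal increases the number of connected components.
Bridges found: (0,4), (1,2), (2,5), (3,5), (4,5)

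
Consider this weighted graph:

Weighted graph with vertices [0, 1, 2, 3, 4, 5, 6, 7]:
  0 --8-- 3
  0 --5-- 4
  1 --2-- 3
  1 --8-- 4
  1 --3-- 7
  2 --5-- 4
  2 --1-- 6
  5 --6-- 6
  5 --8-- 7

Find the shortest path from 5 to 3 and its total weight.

Using Dijkstra's algorithm from vertex 5:
Shortest path: 5 -> 7 -> 1 -> 3
Total weight: 8 + 3 + 2 = 13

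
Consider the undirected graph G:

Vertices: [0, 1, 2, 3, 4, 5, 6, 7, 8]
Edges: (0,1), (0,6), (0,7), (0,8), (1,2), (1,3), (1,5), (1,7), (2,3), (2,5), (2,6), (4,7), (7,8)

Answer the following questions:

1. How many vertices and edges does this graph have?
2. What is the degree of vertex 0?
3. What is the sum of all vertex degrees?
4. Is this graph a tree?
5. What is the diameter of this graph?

Count: 9 vertices, 13 edges.
Vertex 0 has neighbors [1, 6, 7, 8], degree = 4.
Handshaking lemma: 2 * 13 = 26.
A tree on 9 vertices has 8 edges. This graph has 13 edges (5 extra). Not a tree.
Diameter (longest shortest path) = 3.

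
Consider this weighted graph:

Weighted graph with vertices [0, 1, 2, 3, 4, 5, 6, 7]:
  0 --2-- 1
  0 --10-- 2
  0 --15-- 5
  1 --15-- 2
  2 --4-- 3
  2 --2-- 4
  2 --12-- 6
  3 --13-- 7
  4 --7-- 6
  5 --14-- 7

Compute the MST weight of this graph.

Applying Kruskal's algorithm (sort edges by weight, add if no cycle):
  Add (0,1) w=2
  Add (2,4) w=2
  Add (2,3) w=4
  Add (4,6) w=7
  Add (0,2) w=10
  Skip (2,6) w=12 (creates cycle)
  Add (3,7) w=13
  Add (5,7) w=14
  Skip (0,5) w=15 (creates cycle)
  Skip (1,2) w=15 (creates cycle)
MST weight = 52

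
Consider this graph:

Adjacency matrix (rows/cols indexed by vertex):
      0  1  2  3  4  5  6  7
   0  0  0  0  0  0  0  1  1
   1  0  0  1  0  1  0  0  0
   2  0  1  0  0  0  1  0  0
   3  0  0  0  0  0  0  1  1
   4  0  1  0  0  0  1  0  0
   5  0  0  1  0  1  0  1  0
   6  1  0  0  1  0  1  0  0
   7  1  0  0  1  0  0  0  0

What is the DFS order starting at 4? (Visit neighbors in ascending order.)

DFS from vertex 4 (neighbors processed in ascending order):
Visit order: 4, 1, 2, 5, 6, 0, 7, 3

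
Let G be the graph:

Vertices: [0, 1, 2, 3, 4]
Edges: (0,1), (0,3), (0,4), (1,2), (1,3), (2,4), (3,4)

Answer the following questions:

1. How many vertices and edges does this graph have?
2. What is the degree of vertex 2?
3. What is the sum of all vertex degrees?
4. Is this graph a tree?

Count: 5 vertices, 7 edges.
Vertex 2 has neighbors [1, 4], degree = 2.
Handshaking lemma: 2 * 7 = 14.
A tree on 5 vertices has 4 edges. This graph has 7 edges (3 extra). Not a tree.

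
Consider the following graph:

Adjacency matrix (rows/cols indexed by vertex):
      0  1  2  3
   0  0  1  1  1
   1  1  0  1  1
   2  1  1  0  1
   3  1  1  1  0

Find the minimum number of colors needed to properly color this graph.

The graph has a maximum clique of size 4 (lower bound on chromatic number).
A valid 4-coloring: {0: 0, 1: 1, 2: 2, 3: 3}.
Chromatic number = 4.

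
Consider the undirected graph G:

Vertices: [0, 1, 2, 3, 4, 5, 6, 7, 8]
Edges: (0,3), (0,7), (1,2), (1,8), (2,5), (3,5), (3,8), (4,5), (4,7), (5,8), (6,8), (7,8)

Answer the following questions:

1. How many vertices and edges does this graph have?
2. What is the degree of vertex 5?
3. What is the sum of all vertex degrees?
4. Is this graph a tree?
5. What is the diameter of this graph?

Count: 9 vertices, 12 edges.
Vertex 5 has neighbors [2, 3, 4, 8], degree = 4.
Handshaking lemma: 2 * 12 = 24.
A tree on 9 vertices has 8 edges. This graph has 12 edges (4 extra). Not a tree.
Diameter (longest shortest path) = 3.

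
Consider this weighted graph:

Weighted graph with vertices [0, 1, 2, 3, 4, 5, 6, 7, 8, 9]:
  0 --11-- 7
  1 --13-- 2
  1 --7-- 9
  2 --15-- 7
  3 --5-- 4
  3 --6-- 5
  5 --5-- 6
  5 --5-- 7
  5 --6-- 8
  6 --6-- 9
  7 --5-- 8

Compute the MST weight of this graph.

Applying Kruskal's algorithm (sort edges by weight, add if no cycle):
  Add (3,4) w=5
  Add (5,7) w=5
  Add (5,6) w=5
  Add (7,8) w=5
  Add (3,5) w=6
  Skip (5,8) w=6 (creates cycle)
  Add (6,9) w=6
  Add (1,9) w=7
  Add (0,7) w=11
  Add (1,2) w=13
  Skip (2,7) w=15 (creates cycle)
MST weight = 63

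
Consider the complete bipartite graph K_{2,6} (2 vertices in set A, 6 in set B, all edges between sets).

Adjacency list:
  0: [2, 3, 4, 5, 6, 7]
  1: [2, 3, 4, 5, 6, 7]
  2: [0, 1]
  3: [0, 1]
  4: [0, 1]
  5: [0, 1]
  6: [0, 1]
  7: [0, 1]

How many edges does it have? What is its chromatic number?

K_{2,6} has 2 * 6 = 12 edges.
Bipartite graphs have chromatic number 2 (color each partition differently).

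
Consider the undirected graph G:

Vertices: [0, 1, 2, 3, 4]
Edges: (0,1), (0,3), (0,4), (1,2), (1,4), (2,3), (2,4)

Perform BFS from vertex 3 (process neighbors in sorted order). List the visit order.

BFS from vertex 3 (neighbors processed in ascending order):
Visit order: 3, 0, 2, 1, 4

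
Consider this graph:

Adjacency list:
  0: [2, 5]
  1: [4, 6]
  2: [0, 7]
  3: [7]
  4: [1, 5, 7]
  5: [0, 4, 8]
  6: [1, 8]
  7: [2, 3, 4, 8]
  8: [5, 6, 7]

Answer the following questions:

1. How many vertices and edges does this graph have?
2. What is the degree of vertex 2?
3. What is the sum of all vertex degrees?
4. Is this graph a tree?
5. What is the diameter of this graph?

Count: 9 vertices, 11 edges.
Vertex 2 has neighbors [0, 7], degree = 2.
Handshaking lemma: 2 * 11 = 22.
A tree on 9 vertices has 8 edges. This graph has 11 edges (3 extra). Not a tree.
Diameter (longest shortest path) = 3.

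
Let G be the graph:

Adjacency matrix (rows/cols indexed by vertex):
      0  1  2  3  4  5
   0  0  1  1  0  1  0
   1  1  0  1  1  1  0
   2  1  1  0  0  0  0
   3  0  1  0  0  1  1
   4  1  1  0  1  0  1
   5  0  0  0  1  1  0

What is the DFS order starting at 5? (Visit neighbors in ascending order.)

DFS from vertex 5 (neighbors processed in ascending order):
Visit order: 5, 3, 1, 0, 2, 4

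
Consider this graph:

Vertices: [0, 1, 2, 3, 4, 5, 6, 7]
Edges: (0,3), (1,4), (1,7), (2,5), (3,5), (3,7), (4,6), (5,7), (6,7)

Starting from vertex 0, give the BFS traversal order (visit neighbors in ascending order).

BFS from vertex 0 (neighbors processed in ascending order):
Visit order: 0, 3, 5, 7, 2, 1, 6, 4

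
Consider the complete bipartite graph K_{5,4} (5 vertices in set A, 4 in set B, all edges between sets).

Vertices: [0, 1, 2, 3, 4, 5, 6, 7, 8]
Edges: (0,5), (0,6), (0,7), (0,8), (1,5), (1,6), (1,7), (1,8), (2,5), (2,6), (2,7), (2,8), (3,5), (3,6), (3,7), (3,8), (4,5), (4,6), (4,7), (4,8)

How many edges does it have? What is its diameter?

K_{5,4} has 5 * 4 = 20 edges.
Any vertex reaches any opposite-side vertex in 1 step; same-side vertices reach in 2 steps via any opposite-side vertex.
Diameter = 2.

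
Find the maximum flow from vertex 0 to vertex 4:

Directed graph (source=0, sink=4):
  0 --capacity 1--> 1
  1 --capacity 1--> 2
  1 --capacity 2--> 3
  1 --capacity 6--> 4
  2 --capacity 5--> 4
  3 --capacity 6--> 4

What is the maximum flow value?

Computing max flow:
  Flow on (0->1): 1/1
  Flow on (1->4): 1/6
Maximum flow = 1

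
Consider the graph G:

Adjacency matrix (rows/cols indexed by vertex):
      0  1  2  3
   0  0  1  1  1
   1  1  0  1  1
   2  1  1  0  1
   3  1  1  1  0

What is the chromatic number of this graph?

The graph has a maximum clique of size 4 (lower bound on chromatic number).
A valid 4-coloring: {0: 0, 1: 1, 2: 2, 3: 3}.
Chromatic number = 4.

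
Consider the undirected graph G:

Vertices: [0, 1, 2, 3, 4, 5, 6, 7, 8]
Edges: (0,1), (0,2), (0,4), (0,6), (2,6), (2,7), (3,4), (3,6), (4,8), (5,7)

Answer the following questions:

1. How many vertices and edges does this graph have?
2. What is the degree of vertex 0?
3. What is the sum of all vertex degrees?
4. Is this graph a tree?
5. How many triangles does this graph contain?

Count: 9 vertices, 10 edges.
Vertex 0 has neighbors [1, 2, 4, 6], degree = 4.
Handshaking lemma: 2 * 10 = 20.
A tree on 9 vertices has 8 edges. This graph has 10 edges (2 extra). Not a tree.
Number of triangles = 1.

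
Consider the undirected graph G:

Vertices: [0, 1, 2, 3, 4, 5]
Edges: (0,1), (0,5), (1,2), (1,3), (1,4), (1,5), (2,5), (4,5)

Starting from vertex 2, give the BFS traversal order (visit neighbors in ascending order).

BFS from vertex 2 (neighbors processed in ascending order):
Visit order: 2, 1, 5, 0, 3, 4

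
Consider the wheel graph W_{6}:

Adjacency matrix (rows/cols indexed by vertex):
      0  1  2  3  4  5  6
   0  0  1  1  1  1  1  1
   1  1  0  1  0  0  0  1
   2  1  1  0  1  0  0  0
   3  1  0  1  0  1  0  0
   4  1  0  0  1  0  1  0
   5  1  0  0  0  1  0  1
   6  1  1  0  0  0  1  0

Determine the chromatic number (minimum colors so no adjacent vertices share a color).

W_{6} = C_{6} plus a hub adjacent to every cycle vertex.
The outer cycle needs 2 colors (even cycle); the hub is adjacent to all of them so needs a fresh color.
Chromatic number = 2 + 1 = 3.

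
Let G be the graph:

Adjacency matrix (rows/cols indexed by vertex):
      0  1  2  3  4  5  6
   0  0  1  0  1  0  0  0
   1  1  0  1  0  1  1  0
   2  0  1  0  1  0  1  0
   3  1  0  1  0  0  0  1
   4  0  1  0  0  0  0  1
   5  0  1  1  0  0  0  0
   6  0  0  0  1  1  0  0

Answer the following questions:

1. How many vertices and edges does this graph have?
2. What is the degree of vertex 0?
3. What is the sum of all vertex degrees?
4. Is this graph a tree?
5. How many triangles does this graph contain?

Count: 7 vertices, 9 edges.
Vertex 0 has neighbors [1, 3], degree = 2.
Handshaking lemma: 2 * 9 = 18.
A tree on 7 vertices has 6 edges. This graph has 9 edges (3 extra). Not a tree.
Number of triangles = 1.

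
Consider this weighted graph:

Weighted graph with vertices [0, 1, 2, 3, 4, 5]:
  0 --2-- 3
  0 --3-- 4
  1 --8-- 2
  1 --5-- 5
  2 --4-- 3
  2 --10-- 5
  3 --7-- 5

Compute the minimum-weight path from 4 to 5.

Using Dijkstra's algorithm from vertex 4:
Shortest path: 4 -> 0 -> 3 -> 5
Total weight: 3 + 2 + 7 = 12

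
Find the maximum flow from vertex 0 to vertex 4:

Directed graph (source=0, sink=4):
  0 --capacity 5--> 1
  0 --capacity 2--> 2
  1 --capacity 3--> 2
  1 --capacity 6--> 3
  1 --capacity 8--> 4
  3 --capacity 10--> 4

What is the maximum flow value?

Computing max flow:
  Flow on (0->1): 5/5
  Flow on (1->4): 5/8
Maximum flow = 5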